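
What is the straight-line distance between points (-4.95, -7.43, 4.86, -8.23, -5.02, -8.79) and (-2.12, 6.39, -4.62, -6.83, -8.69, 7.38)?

√(Σ(x_i - y_i)²) = √((-4.95 - (-2.12))² + (-7.43 - 6.39)² + (4.86 - (-4.62))² + (-8.23 - (-6.83))² + (-5.02 - (-8.69))² + (-8.79 - 7.38)²)
= √((-2.83)² + (-13.82)² + 9.48² + (-1.4)² + 3.67² + (-16.17)²) = √(8.0089 + 190.9924 + 89.8704 + 1.96 + 13.4689 + 261.4689) = √565.7695 ≈ 23.7859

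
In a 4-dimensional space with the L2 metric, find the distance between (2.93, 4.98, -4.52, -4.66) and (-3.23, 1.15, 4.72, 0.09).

(Σ|x_i - y_i|^2)^(1/2) = (|2.93 - (-3.23)|^2 + |4.98 - 1.15|^2 + |-4.52 - 4.72|^2 + |-4.66 - 0.09|^2)^(1/2)
= (6.16^2 + 3.83^2 + 9.24^2 + 4.75^2)^(1/2) = (37.9456 + 14.6689 + 85.3776 + 22.5625)^(1/2) = (160.5546)^(1/2) ≈ 12.671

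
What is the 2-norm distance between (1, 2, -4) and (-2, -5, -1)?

(Σ|x_i - y_i|^2)^(1/2) = (|1 - (-2)|^2 + |2 - (-5)|^2 + |-4 - (-1)|^2)^(1/2)
= (3^2 + 7^2 + 3^2)^(1/2) = (9 + 49 + 9)^(1/2) = (67)^(1/2) ≈ 8.1854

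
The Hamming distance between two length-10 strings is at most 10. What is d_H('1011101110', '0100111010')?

Differing positions: 1, 2, 3, 4, 6, 8. Hamming distance = 6. The maximum possible Hamming distance for length-10 strings is 10, so d_H/10 = 6/10 = 0.6.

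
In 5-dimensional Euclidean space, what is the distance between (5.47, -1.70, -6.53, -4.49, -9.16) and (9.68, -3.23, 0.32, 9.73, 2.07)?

√(Σ(x_i - y_i)²) = √((5.47 - 9.68)² + (-1.7 - (-3.23))² + (-6.53 - 0.32)² + (-4.49 - 9.73)² + (-9.16 - 2.07)²)
= √((-4.21)² + 1.53² + (-6.85)² + (-14.22)² + (-11.23)²) = √(17.7241 + 2.3409 + 46.9225 + 202.2084 + 126.1129) = √395.3088 ≈ 19.8824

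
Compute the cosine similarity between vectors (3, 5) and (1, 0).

With u = (3, 5), v = (1, 0):
u·v = 3·1 + 5·0 = 3 + 0 = 3.
|u| = √(3² + 5²) = √34, |v| = √(1² + 0²) = √1, so |u||v| = √(34·1) = √34.
cos θ = (u·v)/(|u||v|) = 3/√34 ≈ 0.5145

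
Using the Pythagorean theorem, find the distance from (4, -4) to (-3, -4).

√(Σ(x_i - y_i)²) = √((4 - (-3))² + (-4 - (-4))²)
= √(7² + 0²) = √(49 + 0) = √49 = 7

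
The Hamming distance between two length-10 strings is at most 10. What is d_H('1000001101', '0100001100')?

Differing positions: 1, 2, 10. Hamming distance = 3. The maximum possible Hamming distance for length-10 strings is 10, so d_H/10 = 3/10 = 0.3.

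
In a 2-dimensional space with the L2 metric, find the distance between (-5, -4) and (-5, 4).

(Σ|x_i - y_i|^2)^(1/2) = (|-5 - (-5)|^2 + |-4 - 4|^2)^(1/2)
= (0^2 + 8^2)^(1/2) = (0 + 64)^(1/2) = (64)^(1/2) = 8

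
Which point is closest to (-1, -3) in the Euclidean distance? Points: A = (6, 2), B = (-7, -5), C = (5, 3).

Distances: d(A) ≈ 8.6023, d(B) ≈ 6.3246, d(C) ≈ 8.4853. Nearest: B = (-7, -5) with distance 6.3246.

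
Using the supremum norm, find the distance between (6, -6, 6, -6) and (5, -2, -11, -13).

max(|x_i - y_i|) = max(|6 - 5|, |-6 - (-2)|, |6 - (-11)|, |-6 - (-13)|) = max(1, 4, 17, 7) = 17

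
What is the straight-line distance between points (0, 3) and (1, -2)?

√(Σ(x_i - y_i)²) = √((0 - 1)² + (3 - (-2))²)
= √((-1)² + 5²) = √(1 + 25) = √26 ≈ 5.099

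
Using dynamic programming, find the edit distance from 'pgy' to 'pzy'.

Let D[i][j] be the edit distance between the first i characters of 'pgy' and the first j characters of 'pzy', with D[i][0] = i, D[0][j] = j, and D[i][j] = D[i-1][j-1] if the characters match, else 1 + min(D[i-1][j], D[i][j-1], D[i-1][j-1]). Filling the table (rows: prefixes of 'pgy', columns: prefixes of 'pzy'):
     ε  p  z  y
  ε  0  1  2  3
  p  1  0  1  2
  g  2  1  1  2
  y  3  2  2  1
The bottom-right entry gives D[3][3] = 1, so no sequence of fewer than 1 edit works. Backtracking through the table gives one optimal edit sequence (1 edit):
  pgy → pzy (sub g→z @2)
Edit distance = 1.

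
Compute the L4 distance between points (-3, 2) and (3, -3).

(Σ|x_i - y_i|^4)^(1/4) = (|-3 - 3|^4 + |2 - (-3)|^4)^(1/4)
= (6^4 + 5^4)^(1/4) = (1296 + 625)^(1/4) = (1921)^(1/4) ≈ 6.6204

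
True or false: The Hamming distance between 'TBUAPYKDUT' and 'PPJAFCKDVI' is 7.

Differing positions: 1, 2, 3, 5, 6, 9, 10. Hamming distance = 7, so the claim is true.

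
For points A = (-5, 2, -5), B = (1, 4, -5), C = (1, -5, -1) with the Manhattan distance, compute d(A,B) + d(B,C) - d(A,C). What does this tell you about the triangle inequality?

d(A,B) = 6 + 2 + 0 = 8, d(B,C) = 0 + 9 + 4 = 13, d(A,C) = 6 + 7 + 4 = 17.
d(A,B) + d(B,C) - d(A,C) = 8 + 13 - 17 = 21 - 17 = 4. This is ≥ 0, so the triangle inequality holds for these points.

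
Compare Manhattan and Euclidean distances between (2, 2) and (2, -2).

L1 = |2 - 2| + |2 - (-2)| = 0 + 4 = 4
L2 = √(0² + 4²) = √16 = 4
L1 ≥ L2 always (equality iff movement is along one axis); L1 = L2 here (movement is along a single axis).
Ratio L1/L2 = 4/4 = 1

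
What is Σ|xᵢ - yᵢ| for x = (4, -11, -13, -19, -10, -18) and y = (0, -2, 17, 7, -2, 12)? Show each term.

Σ|x_i - y_i| = |4 - 0| + |-11 - (-2)| + |-13 - 17| + |-19 - 7| + |-10 - (-2)| + |-18 - 12| = 4 + 9 + 30 + 26 + 8 + 30 = 107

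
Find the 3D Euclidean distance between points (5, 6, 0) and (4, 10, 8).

√(Σ(x_i - y_i)²) = √((5 - 4)² + (6 - 10)² + (0 - 8)²)
= √(1² + (-4)² + (-8)²) = √(1 + 16 + 64) = √81 = 9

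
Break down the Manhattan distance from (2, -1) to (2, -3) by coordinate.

Σ|x_i - y_i| = |2 - 2| + |-1 - (-3)| = 0 + 2 = 2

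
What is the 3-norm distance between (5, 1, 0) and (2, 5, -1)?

(Σ|x_i - y_i|^3)^(1/3) = (|5 - 2|^3 + |1 - 5|^3 + |0 - (-1)|^3)^(1/3)
= (3^3 + 4^3 + 1^3)^(1/3) = (27 + 64 + 1)^(1/3) = (92)^(1/3) ≈ 4.5144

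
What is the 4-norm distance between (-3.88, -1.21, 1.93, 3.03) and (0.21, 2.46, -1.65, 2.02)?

(Σ|x_i - y_i|^4)^(1/4) = (|-3.88 - 0.21|^4 + |-1.21 - 2.46|^4 + |1.93 - (-1.65)|^4 + |3.03 - 2.02|^4)^(1/4)
= (4.09^4 + 3.67^4 + 3.58^4 + 1.01^4)^(1/4) ≈ (279.8293 + 181.4113 + 164.2601 + 1.0406)^(1/4) = (626.5413)^(1/4) ≈ 5.0031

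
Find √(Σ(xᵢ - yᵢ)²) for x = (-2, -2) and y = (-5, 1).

√(Σ(x_i - y_i)²) = √((-2 - (-5))² + (-2 - 1)²)
= √(3² + (-3)²) = √(9 + 9) = √18 ≈ 4.2426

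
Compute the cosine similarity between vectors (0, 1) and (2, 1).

With u = (0, 1), v = (2, 1):
u·v = 0·2 + 1·1 = 0 + 1 = 1.
|u| = √(0² + 1²) = √1, |v| = √(2² + 1²) = √5, so |u||v| = √(1·5) = √5.
cos θ = (u·v)/(|u||v|) = 1/√5 ≈ 0.4472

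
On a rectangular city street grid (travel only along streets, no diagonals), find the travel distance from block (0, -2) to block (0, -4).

Σ|x_i - y_i| = |0 - 0| + |-2 - (-4)| = 0 + 2 = 2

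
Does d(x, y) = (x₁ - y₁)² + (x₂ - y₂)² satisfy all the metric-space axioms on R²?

No. The squared Euclidean distance fails the triangle inequality. Counterexample: x = (0, 0), y = (1, 5), z = (2, 10). d(x,z) = 2² + 10² = 104, but d(x,y) + d(y,z) = (1² + 5²) + (1² + 5²) = 26 + 26 = 52. Since 104 > 52, the triangle inequality is violated. (Note: √d, the ordinary Euclidean distance, IS a metric.)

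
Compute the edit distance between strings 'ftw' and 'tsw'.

Let D[i][j] be the edit distance between the first i characters of 'ftw' and the first j characters of 'tsw', with D[i][0] = i, D[0][j] = j, and D[i][j] = D[i-1][j-1] if the characters match, else 1 + min(D[i-1][j], D[i][j-1], D[i-1][j-1]). Filling the table (rows: prefixes of 'ftw', columns: prefixes of 'tsw'):
     ε  t  s  w
  ε  0  1  2  3
  f  1  1  2  3
  t  2  1  2  3
  w  3  2  2  2
The bottom-right entry gives D[3][3] = 2, so no sequence of fewer than 2 edits works. Backtracking through the table gives one optimal edit sequence (2 edits):
  ftw → ttw (sub f→t @1)
  ttw → tsw (sub t→s @2)
Edit distance = 2.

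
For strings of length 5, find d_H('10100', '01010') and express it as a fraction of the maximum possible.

Differing positions: 1, 2, 3, 4. Hamming distance = 4. The maximum possible Hamming distance for length-5 strings is 5, so d_H/5 = 4/5 = 0.8.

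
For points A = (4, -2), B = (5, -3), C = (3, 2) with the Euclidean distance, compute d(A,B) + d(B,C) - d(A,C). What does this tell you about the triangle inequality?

d(A,B) = √(1² + 1²) = √2 ≈ 1.4142, d(B,C) = √(2² + 5²) = √29 ≈ 5.3852, d(A,C) = √(1² + 4²) = √17 ≈ 4.1231.
d(A,B) + d(B,C) - d(A,C) = 1.4142 + 5.3852 - 4.1231 = 6.7994 - 4.1231 = 2.6763 (to 4 decimal places). This is ≥ 0, so the triangle inequality holds for these points.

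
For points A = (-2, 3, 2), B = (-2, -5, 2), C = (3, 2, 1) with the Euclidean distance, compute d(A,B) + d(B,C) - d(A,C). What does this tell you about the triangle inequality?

d(A,B) = √(0² + 8² + 0²) = √64 = 8, d(B,C) = √(5² + 7² + 1²) = √75 ≈ 8.6603, d(A,C) = √(5² + 1² + 1²) = √27 ≈ 5.1962.
d(A,B) + d(B,C) - d(A,C) = 8 + 8.6603 - 5.1962 = 16.6603 - 5.1962 = 11.4641 (to 4 decimal places). This is ≥ 0, so the triangle inequality holds for these points.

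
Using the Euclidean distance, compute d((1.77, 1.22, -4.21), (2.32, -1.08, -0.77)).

(Σ|x_i - y_i|^2)^(1/2) = (|1.77 - 2.32|^2 + |1.22 - (-1.08)|^2 + |-4.21 - (-0.77)|^2)^(1/2)
= (0.55^2 + 2.3^2 + 3.44^2)^(1/2) = (0.3025 + 5.29 + 11.8336)^(1/2) = (17.4261)^(1/2) ≈ 4.1745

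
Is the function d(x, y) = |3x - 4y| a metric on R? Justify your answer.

No. d fails symmetry: d(4, 7) = |3·4 - 4·7| = |-16| = 16, but d(7, 4) = |3·7 - 4·4| = |5| = 5. Since 16 ≠ 5, d(x,y) ≠ d(y,x) in general.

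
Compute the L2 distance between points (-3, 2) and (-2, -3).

(Σ|x_i - y_i|^2)^(1/2) = (|-3 - (-2)|^2 + |2 - (-3)|^2)^(1/2)
= (1^2 + 5^2)^(1/2) = (1 + 25)^(1/2) = (26)^(1/2) ≈ 5.099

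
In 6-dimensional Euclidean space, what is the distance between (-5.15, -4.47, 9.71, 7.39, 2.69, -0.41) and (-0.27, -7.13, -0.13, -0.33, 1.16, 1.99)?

√(Σ(x_i - y_i)²) = √((-5.15 - (-0.27))² + (-4.47 - (-7.13))² + (9.71 - (-0.13))² + (7.39 - (-0.33))² + (2.69 - 1.16)² + (-0.41 - 1.99)²)
= √((-4.88)² + 2.66² + 9.84² + 7.72² + 1.53² + (-2.4)²) = √(23.8144 + 7.0756 + 96.8256 + 59.5984 + 2.3409 + 5.76) = √195.4149 ≈ 13.9791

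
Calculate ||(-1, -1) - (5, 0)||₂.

√(Σ(x_i - y_i)²) = √((-1 - 5)² + (-1 - 0)²)
= √((-6)² + (-1)²) = √(36 + 1) = √37 ≈ 6.0828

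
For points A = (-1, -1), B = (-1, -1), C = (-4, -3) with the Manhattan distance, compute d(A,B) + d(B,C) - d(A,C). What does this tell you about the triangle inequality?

d(A,B) = 0 + 0 = 0, d(B,C) = 3 + 2 = 5, d(A,C) = 3 + 2 = 5.
d(A,B) + d(B,C) - d(A,C) = 0 + 5 - 5 = 5 - 5 = 0. This is ≥ 0, so the triangle inequality holds for these points.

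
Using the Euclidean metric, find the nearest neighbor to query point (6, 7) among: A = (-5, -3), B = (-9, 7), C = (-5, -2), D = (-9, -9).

Distances: d(A) ≈ 14.8661, d(B) = 15, d(C) ≈ 14.2127, d(D) ≈ 21.9317. Nearest: C = (-5, -2) with distance 14.2127.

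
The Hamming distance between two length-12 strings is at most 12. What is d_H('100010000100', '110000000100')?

Differing positions: 2, 5. Hamming distance = 2. The maximum possible Hamming distance for length-12 strings is 12, so d_H/12 = 2/12 ≈ 0.1667.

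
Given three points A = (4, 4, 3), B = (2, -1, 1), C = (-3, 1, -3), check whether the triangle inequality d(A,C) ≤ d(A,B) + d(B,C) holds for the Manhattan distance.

d(A,B) = 2 + 5 + 2 = 9, d(B,C) = 5 + 2 + 4 = 11, d(A,C) = 7 + 3 + 6 = 16.
d(A,C) = 16 ≤ 9 + 11 = 20. Triangle inequality is satisfied.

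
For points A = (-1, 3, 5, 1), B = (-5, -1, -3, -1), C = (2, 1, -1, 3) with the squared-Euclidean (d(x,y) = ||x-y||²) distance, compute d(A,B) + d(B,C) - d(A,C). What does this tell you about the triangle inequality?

d(A,B) = 4² + 4² + 8² + 2² = 100, d(B,C) = 7² + 2² + 2² + 4² = 73, d(A,C) = 3² + 2² + 6² + 2² = 53.
d(A,B) + d(B,C) - d(A,C) = 100 + 73 - 53 = 173 - 53 = 120. This is ≥ 0, so the triangle inequality holds for these points.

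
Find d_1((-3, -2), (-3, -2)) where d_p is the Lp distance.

Σ|x_i - y_i| = |-3 - (-3)| + |-2 - (-2)| = 0 + 0 = 0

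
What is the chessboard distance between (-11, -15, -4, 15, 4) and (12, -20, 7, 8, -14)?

max(|x_i - y_i|) = max(|-11 - 12|, |-15 - (-20)|, |-4 - 7|, |15 - 8|, |4 - (-14)|) = max(23, 5, 11, 7, 18) = 23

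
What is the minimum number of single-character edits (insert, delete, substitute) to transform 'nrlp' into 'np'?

Let D[i][j] be the edit distance between the first i characters of 'nrlp' and the first j characters of 'np', with D[i][0] = i, D[0][j] = j, and D[i][j] = D[i-1][j-1] if the characters match, else 1 + min(D[i-1][j], D[i][j-1], D[i-1][j-1]). Filling the table (rows: prefixes of 'nrlp', columns: prefixes of 'np'):
     ε  n  p
  ε  0  1  2
  n  1  0  1
  r  2  1  1
  l  3  2  2
  p  4  3  2
The bottom-right entry gives D[4][2] = 2, so no sequence of fewer than 2 edits works. Backtracking through the table gives one optimal edit sequence (2 edits):
  nrlp → nlp (del r @2)
  nlp → np (del l @2)
Edit distance = 2.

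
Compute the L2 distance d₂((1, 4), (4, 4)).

√(Σ(x_i - y_i)²) = √((1 - 4)² + (4 - 4)²)
= √((-3)² + 0²) = √(9 + 0) = √9 = 3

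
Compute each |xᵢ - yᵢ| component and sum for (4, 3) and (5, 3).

Σ|x_i - y_i| = |4 - 5| + |3 - 3| = 1 + 0 = 1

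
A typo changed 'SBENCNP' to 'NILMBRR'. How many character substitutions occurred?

Differing positions: 1, 2, 3, 4, 5, 6, 7. Hamming distance = 7.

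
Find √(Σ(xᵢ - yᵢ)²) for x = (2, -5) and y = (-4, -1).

√(Σ(x_i - y_i)²) = √((2 - (-4))² + (-5 - (-1))²)
= √(6² + (-4)²) = √(36 + 16) = √52 ≈ 7.2111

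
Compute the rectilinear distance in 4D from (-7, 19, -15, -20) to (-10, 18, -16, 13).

Σ|x_i - y_i| = |-7 - (-10)| + |19 - 18| + |-15 - (-16)| + |-20 - 13| = 3 + 1 + 1 + 33 = 38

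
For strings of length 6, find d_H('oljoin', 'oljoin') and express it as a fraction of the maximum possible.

Differing positions: none. Hamming distance = 0. The maximum possible Hamming distance for length-6 strings is 6, so d_H/6 = 0/6 = 0.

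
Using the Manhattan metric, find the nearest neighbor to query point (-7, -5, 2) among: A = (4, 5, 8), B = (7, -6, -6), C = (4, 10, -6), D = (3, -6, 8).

Distances: d(A) = 27, d(B) = 23, d(C) = 34, d(D) = 17. Nearest: D = (3, -6, 8) with distance 17.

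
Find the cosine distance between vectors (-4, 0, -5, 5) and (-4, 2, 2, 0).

With u = (-4, 0, -5, 5), v = (-4, 2, 2, 0):
u·v = (-4)·(-4) + 0·2 + (-5)·2 + 5·0 = 16 + 0 + (-10) + 0 = 6.
|u| = √((-4)² + 0² + (-5)² + 5²) = √66, |v| = √((-4)² + 2² + 2² + 0²) = √24, so |u||v| = √(66·24) = √1584.
cos θ = (u·v)/(|u||v|) = 6/√1584 ≈ 0.1508
Cosine distance = 1 - cos θ ≈ 1 - 0.1508 = 0.8492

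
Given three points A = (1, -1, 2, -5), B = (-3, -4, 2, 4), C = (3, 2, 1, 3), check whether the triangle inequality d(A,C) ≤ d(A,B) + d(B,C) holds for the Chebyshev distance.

d(A,B) = max(4, 3, 0, 9) = 9, d(B,C) = max(6, 6, 1, 1) = 6, d(A,C) = max(2, 3, 1, 8) = 8.
d(A,C) = 8 ≤ 9 + 6 = 15. Triangle inequality is satisfied.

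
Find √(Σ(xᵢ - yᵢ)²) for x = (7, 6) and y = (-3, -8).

√(Σ(x_i - y_i)²) = √((7 - (-3))² + (6 - (-8))²)
= √(10² + 14²) = √(100 + 196) = √296 ≈ 17.2047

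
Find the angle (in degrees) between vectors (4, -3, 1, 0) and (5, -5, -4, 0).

With u = (4, -3, 1, 0), v = (5, -5, -4, 0):
u·v = 4·5 + (-3)·(-5) + 1·(-4) + 0·0 = 20 + 15 + (-4) + 0 = 31.
|u| = √(4² + (-3)² + 1² + 0²) = √26, |v| = √(5² + (-5)² + (-4)² + 0²) = √66, so |u||v| = √(26·66) = √1716.
cos θ = (u·v)/(|u||v|) = 31/√1716 ≈ 0.748347
θ = arccos(0.748347) ≈ 41.55°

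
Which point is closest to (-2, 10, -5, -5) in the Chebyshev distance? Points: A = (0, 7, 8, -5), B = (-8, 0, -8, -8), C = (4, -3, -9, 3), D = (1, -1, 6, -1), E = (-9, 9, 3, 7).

Distances: d(A) = 13, d(B) = 10, d(C) = 13, d(D) = 11, d(E) = 12. Nearest: B = (-8, 0, -8, -8) with distance 10.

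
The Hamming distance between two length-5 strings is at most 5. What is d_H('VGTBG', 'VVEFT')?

Differing positions: 2, 3, 4, 5. Hamming distance = 4. The maximum possible Hamming distance for length-5 strings is 5, so d_H/5 = 4/5 = 0.8.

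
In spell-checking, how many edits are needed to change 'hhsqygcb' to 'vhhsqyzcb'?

Let D[i][j] be the edit distance between the first i characters of 'hhsqygcb' and the first j characters of 'vhhsqyzcb', with D[i][0] = i, D[0][j] = j, and D[i][j] = D[i-1][j-1] if the characters match, else 1 + min(D[i-1][j], D[i][j-1], D[i-1][j-1]). Filling the table (rows: prefixes of 'hhsqygcb', columns: prefixes of 'vhhsqyzcb'):
     ε  v  h  h  s  q  y  z  c  b
  ε  0  1  2  3  4  5  6  7  8  9
  h  1  1  1  2  3  4  5  6  7  8
  h  2  2  1  1  2  3  4  5  6  7
  s  3  3  2  2  1  2  3  4  5  6
  q  4  4  3  3  2  1  2  3  4  5
  y  5  5  4  4  3  2  1  2  3  4
  g  6  6  5  5  4  3  2  2  3  4
  c  7  7  6  6  5  4  3  3  2  3
  b  8  8  7  7  6  5  4  4  3  2
The bottom-right entry gives D[8][9] = 2, so no sequence of fewer than 2 edits works. Backtracking through the table gives one optimal edit sequence (2 edits):
  hhsqygcb → vhhsqygcb (ins v @1)
  vhhsqygcb → vhhsqyzcb (sub g→z @7)
Edit distance = 2.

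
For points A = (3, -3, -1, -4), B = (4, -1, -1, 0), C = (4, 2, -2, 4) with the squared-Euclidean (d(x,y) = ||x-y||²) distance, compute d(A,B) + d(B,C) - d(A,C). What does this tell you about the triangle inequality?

d(A,B) = 1² + 2² + 0² + 4² = 21, d(B,C) = 0² + 3² + 1² + 4² = 26, d(A,C) = 1² + 5² + 1² + 8² = 91.
d(A,B) + d(B,C) - d(A,C) = 21 + 26 - 91 = 47 - 91 = -44. This is < 0, so the triangle inequality FAILS for these points (squared-Euclidean is not a metric).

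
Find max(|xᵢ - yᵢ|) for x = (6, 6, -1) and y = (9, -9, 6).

max(|x_i - y_i|) = max(|6 - 9|, |6 - (-9)|, |-1 - 6|) = max(3, 15, 7) = 15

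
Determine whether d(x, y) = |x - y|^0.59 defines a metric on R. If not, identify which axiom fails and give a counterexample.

Yes. With 0 < p = 0.59 ≤ 1, d(x,y) = |x-y|^0.59 is a metric on R. Non-negativity and symmetry are immediate; |x-y|^0.59 = 0 ⟺ |x-y| = 0 ⟺ x = y. For the triangle inequality, the function t ↦ t^0.59 is subadditive on [0,∞) when p ≤ 1, so |x-z|^0.59 ≤ (|x-y| + |y-z|)^0.59 ≤ |x-y|^0.59 + |y-z|^0.59.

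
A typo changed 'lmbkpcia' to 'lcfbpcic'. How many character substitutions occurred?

Differing positions: 2, 3, 4, 8. Hamming distance = 4.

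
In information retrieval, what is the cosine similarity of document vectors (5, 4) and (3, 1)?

With u = (5, 4), v = (3, 1):
u·v = 5·3 + 4·1 = 15 + 4 = 19.
|u| = √(5² + 4²) = √41, |v| = √(3² + 1²) = √10, so |u||v| = √(41·10) = √410.
cos θ = (u·v)/(|u||v|) = 19/√410 ≈ 0.9383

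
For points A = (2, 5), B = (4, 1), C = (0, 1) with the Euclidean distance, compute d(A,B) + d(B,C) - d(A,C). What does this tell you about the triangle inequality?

d(A,B) = √(2² + 4²) = √20 ≈ 4.4721, d(B,C) = √(4² + 0²) = √16 = 4, d(A,C) = √(2² + 4²) = √20 ≈ 4.4721.
d(A,B) + d(B,C) - d(A,C) = 4.4721 + 4 - 4.4721 = 8.4721 - 4.4721 = 4. This is ≥ 0, so the triangle inequality holds for these points.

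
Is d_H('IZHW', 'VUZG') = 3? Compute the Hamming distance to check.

Differing positions: 1, 2, 3, 4. Hamming distance = 4, so the claim that d_H = 3 is false.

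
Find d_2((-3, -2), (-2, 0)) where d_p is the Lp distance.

(Σ|x_i - y_i|^2)^(1/2) = (|-3 - (-2)|^2 + |-2 - 0|^2)^(1/2)
= (1^2 + 2^2)^(1/2) = (1 + 4)^(1/2) = (5)^(1/2) ≈ 2.2361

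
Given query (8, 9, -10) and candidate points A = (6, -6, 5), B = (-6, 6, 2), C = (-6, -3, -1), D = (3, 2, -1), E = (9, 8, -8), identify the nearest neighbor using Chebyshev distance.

Distances: d(A) = 15, d(B) = 14, d(C) = 14, d(D) = 9, d(E) = 2. Nearest: E = (9, 8, -8) with distance 2.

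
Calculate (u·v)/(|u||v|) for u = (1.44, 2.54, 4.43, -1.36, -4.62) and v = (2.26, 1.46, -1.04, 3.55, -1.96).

With u = (1.44, 2.54, 4.43, -1.36, -4.62), v = (2.26, 1.46, -1.04, 3.55, -1.96):
u·v = 1.44·2.26 + 2.54·1.46 + 4.43·(-1.04) + (-1.36)·3.55 + (-4.62)·(-1.96) = 3.2544 + 3.7084 + (-4.6072) + (-4.828) + 9.0552 = 6.5828.
|u| = √(1.44² + 2.54² + 4.43² + (-1.36)² + (-4.62)²) = √(2.0736 + 6.4516 + 19.6249 + 1.8496 + 21.3444) = √51.3441, |v| = √(2.26² + 1.46² + (-1.04)² + 3.55² + (-1.96)²) = √(5.1076 + 2.1316 + 1.0816 + 12.6025 + 3.8416) = √24.7649.
cos θ = (u·v)/(|u||v|) = 6.5828/(√51.3441·√24.7649) ≈ 0.1846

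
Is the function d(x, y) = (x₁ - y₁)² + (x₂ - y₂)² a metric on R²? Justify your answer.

No. The squared Euclidean distance fails the triangle inequality. Counterexample: x = (0, 0), y = (3, 2), z = (6, 4). d(x,z) = 6² + 4² = 52, but d(x,y) + d(y,z) = (3² + 2²) + (3² + 2²) = 13 + 13 = 26. Since 52 > 26, the triangle inequality is violated. (Note: √d, the ordinary Euclidean distance, IS a metric.)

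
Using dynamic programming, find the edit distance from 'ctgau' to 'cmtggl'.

Let D[i][j] be the edit distance between the first i characters of 'ctgau' and the first j characters of 'cmtggl', with D[i][0] = i, D[0][j] = j, and D[i][j] = D[i-1][j-1] if the characters match, else 1 + min(D[i-1][j], D[i][j-1], D[i-1][j-1]). Filling the table (rows: prefixes of 'ctgau', columns: prefixes of 'cmtggl'):
     ε  c  m  t  g  g  l
  ε  0  1  2  3  4  5  6
  c  1  0  1  2  3  4  5
  t  2  1  1  1  2  3  4
  g  3  2  2  2  1  2  3
  a  4  3  3  3  2  2  3
  u  5  4  4  4  3  3  3
The bottom-right entry gives D[5][6] = 3, so no sequence of fewer than 3 edits works. Backtracking through the table gives one optimal edit sequence (3 edits):
  ctgau → cmtgau (ins m @2)
  cmtgau → cmtggu (sub a→g @5)
  cmtggu → cmtggl (sub u→l @6)
Edit distance = 3.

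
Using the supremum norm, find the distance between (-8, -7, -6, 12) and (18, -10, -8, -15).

max(|x_i - y_i|) = max(|-8 - 18|, |-7 - (-10)|, |-6 - (-8)|, |12 - (-15)|) = max(26, 3, 2, 27) = 27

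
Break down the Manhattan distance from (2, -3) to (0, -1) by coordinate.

Σ|x_i - y_i| = |2 - 0| + |-3 - (-1)| = 2 + 2 = 4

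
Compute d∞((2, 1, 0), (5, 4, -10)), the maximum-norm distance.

max(|x_i - y_i|) = max(|2 - 5|, |1 - 4|, |0 - (-10)|) = max(3, 3, 10) = 10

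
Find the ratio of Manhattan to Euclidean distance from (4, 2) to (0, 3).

L1 = |4 - 0| + |2 - 3| = 4 + 1 = 5
L2 = √(4² + 1²) = √17 ≈ 4.1231
L1 ≥ L2 always (equality iff movement is along one axis); L1 > L2 here.
Ratio L1/L2 = 5/√17 ≈ 1.2127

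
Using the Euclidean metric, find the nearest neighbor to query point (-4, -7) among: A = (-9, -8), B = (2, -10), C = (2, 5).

Distances: d(A) ≈ 5.099, d(B) ≈ 6.7082, d(C) ≈ 13.4164. Nearest: A = (-9, -8) with distance 5.099.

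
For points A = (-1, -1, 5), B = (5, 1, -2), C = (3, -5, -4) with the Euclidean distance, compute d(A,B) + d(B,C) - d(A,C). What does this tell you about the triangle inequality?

d(A,B) = √(6² + 2² + 7²) = √89 ≈ 9.434, d(B,C) = √(2² + 6² + 2²) = √44 ≈ 6.6332, d(A,C) = √(4² + 4² + 9²) = √113 ≈ 10.6301.
d(A,B) + d(B,C) - d(A,C) = 9.434 + 6.6332 - 10.6301 = 16.0672 - 10.6301 = 5.4371 (to 4 decimal places). This is ≥ 0, so the triangle inequality holds for these points.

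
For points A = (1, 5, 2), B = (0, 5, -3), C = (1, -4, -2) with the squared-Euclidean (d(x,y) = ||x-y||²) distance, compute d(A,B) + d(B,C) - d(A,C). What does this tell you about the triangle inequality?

d(A,B) = 1² + 0² + 5² = 26, d(B,C) = 1² + 9² + 1² = 83, d(A,C) = 0² + 9² + 4² = 97.
d(A,B) + d(B,C) - d(A,C) = 26 + 83 - 97 = 109 - 97 = 12. This is ≥ 0, so the triangle inequality holds for these points.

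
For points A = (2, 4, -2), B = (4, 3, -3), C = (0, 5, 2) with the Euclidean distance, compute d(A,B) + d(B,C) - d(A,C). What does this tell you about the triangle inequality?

d(A,B) = √(2² + 1² + 1²) = √6 ≈ 2.4495, d(B,C) = √(4² + 2² + 5²) = √45 ≈ 6.7082, d(A,C) = √(2² + 1² + 4²) = √21 ≈ 4.5826.
d(A,B) + d(B,C) - d(A,C) = 2.4495 + 6.7082 - 4.5826 = 9.1577 - 4.5826 = 4.5751 (to 4 decimal places). This is ≥ 0, so the triangle inequality holds for these points.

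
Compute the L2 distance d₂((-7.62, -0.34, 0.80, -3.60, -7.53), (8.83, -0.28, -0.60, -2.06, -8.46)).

√(Σ(x_i - y_i)²) = √((-7.62 - 8.83)² + (-0.34 - (-0.28))² + (0.8 - (-0.6))² + (-3.6 - (-2.06))² + (-7.53 - (-8.46))²)
= √((-16.45)² + (-0.06)² + 1.4² + (-1.54)² + 0.93²) = √(270.6025 + 0.0036 + 1.96 + 2.3716 + 0.8649) = √275.8026 ≈ 16.6073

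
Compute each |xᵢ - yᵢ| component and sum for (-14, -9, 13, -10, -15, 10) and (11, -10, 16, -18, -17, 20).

Σ|x_i - y_i| = |-14 - 11| + |-9 - (-10)| + |13 - 16| + |-10 - (-18)| + |-15 - (-17)| + |10 - 20| = 25 + 1 + 3 + 8 + 2 + 10 = 49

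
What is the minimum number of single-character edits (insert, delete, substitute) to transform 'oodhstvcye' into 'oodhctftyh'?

Let D[i][j] be the edit distance between the first i characters of 'oodhstvcye' and the first j characters of 'oodhctftyh', with D[i][0] = i, D[0][j] = j, and D[i][j] = D[i-1][j-1] if the characters match, else 1 + min(D[i-1][j], D[i][j-1], D[i-1][j-1]). Filling the table (rows: prefixes of 'oodhstvcye', columns: prefixes of 'oodhctftyh'):
     ε  o  o  d  h  c  t  f  t  y  h
  ε  0  1  2  3  4  5  6  7  8  9 10
  o  1  0  1  2  3  4  5  6  7  8  9
  o  2  1  0  1  2  3  4  5  6  7  8
  d  3  2  1  0  1  2  3  4  5  6  7
  h  4  3  2  1  0  1  2  3  4  5  6
  s  5  4  3  2  1  1  2  3  4  5  6
  t  6  5  4  3  2  2  1  2  3  4  5
  v  7  6  5  4  3  3  2  2  3  4  5
  c  8  7  6  5  4  3  3  3  3  4  5
  y  9  8  7  6  5  4  4  4  4  3  4
  e 10  9  8  7  6  5  5  5  5  4  4
The bottom-right entry gives D[10][10] = 4, so no sequence of fewer than 4 edits works. Backtracking through the table gives one optimal edit sequence (4 edits):
  oodhstvcye → oodhctvcye (sub s→c @5)
  oodhctvcye → oodhctfcye (sub v→f @7)
  oodhctfcye → oodhctftye (sub c→t @8)
  oodhctftye → oodhctftyh (sub e→h @10)
Edit distance = 4.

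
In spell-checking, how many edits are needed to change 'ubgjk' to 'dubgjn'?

Let D[i][j] be the edit distance between the first i characters of 'ubgjk' and the first j characters of 'dubgjn', with D[i][0] = i, D[0][j] = j, and D[i][j] = D[i-1][j-1] if the characters match, else 1 + min(D[i-1][j], D[i][j-1], D[i-1][j-1]). Filling the table (rows: prefixes of 'ubgjk', columns: prefixes of 'dubgjn'):
     ε  d  u  b  g  j  n
  ε  0  1  2  3  4  5  6
  u  1  1  1  2  3  4  5
  b  2  2  2  1  2  3  4
  g  3  3  3  2  1  2  3
  j  4  4  4  3  2  1  2
  k  5  5  5  4  3  2  2
The bottom-right entry gives D[5][6] = 2, so no sequence of fewer than 2 edits works. Backtracking through the table gives one optimal edit sequence (2 edits):
  ubgjk → dubgjk (ins d @1)
  dubgjk → dubgjn (sub k→n @6)
Edit distance = 2.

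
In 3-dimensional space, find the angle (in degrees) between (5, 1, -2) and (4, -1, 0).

With u = (5, 1, -2), v = (4, -1, 0):
u·v = 5·4 + 1·(-1) + (-2)·0 = 20 + (-1) + 0 = 19.
|u| = √(5² + 1² + (-2)²) = √30, |v| = √(4² + (-1)² + 0²) = √17, so |u||v| = √(30·17) = √510.
cos θ = (u·v)/(|u||v|) = 19/√510 ≈ 0.841334
θ = arccos(0.841334) ≈ 32.72°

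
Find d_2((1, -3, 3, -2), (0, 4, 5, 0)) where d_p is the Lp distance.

(Σ|x_i - y_i|^2)^(1/2) = (|1 - 0|^2 + |-3 - 4|^2 + |3 - 5|^2 + |-2 - 0|^2)^(1/2)
= (1^2 + 7^2 + 2^2 + 2^2)^(1/2) = (1 + 49 + 4 + 4)^(1/2) = (58)^(1/2) ≈ 7.6158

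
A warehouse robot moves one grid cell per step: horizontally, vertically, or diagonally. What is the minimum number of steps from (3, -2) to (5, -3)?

max(|x_i - y_i|) = max(|3 - 5|, |-2 - (-3)|) = max(2, 1) = 2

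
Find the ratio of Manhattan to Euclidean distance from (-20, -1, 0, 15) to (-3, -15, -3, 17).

L1 = |-20 - (-3)| + |-1 - (-15)| + |0 - (-3)| + |15 - 17| = 17 + 14 + 3 + 2 = 36
L2 = √(17² + 14² + 3² + 2²) = √498 ≈ 22.3159
L1 ≥ L2 always (equality iff movement is along one axis); L1 > L2 here.
Ratio L1/L2 = 36/√498 ≈ 1.6132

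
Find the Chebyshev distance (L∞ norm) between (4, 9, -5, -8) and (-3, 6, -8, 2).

max(|x_i - y_i|) = max(|4 - (-3)|, |9 - 6|, |-5 - (-8)|, |-8 - 2|) = max(7, 3, 3, 10) = 10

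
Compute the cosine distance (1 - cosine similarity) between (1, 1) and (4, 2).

With u = (1, 1), v = (4, 2):
u·v = 1·4 + 1·2 = 4 + 2 = 6.
|u| = √(1² + 1²) = √2, |v| = √(4² + 2²) = √20, so |u||v| = √(2·20) = √40.
cos θ = (u·v)/(|u||v|) = 6/√40 ≈ 0.9487
Cosine distance = 1 - cos θ ≈ 1 - 0.9487 = 0.0513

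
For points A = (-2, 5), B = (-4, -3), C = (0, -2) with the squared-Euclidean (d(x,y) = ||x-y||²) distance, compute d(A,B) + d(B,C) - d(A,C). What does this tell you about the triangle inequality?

d(A,B) = 2² + 8² = 68, d(B,C) = 4² + 1² = 17, d(A,C) = 2² + 7² = 53.
d(A,B) + d(B,C) - d(A,C) = 68 + 17 - 53 = 85 - 53 = 32. This is ≥ 0, so the triangle inequality holds for these points.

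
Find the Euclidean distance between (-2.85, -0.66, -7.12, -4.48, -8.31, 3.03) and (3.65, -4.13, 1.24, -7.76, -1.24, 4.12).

√(Σ(x_i - y_i)²) = √((-2.85 - 3.65)² + (-0.66 - (-4.13))² + (-7.12 - 1.24)² + (-4.48 - (-7.76))² + (-8.31 - (-1.24))² + (3.03 - 4.12)²)
= √((-6.5)² + 3.47² + (-8.36)² + 3.28² + (-7.07)² + (-1.09)²) = √(42.25 + 12.0409 + 69.8896 + 10.7584 + 49.9849 + 1.1881) = √186.1119 ≈ 13.6423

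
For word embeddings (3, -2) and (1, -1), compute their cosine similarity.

With u = (3, -2), v = (1, -1):
u·v = 3·1 + (-2)·(-1) = 3 + 2 = 5.
|u| = √(3² + (-2)²) = √13, |v| = √(1² + (-1)²) = √2, so |u||v| = √(13·2) = √26.
cos θ = (u·v)/(|u||v|) = 5/√26 ≈ 0.9806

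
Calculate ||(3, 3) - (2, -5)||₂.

√(Σ(x_i - y_i)²) = √((3 - 2)² + (3 - (-5))²)
= √(1² + 8²) = √(1 + 64) = √65 ≈ 8.0623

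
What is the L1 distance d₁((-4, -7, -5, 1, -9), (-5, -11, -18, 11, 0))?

Σ|x_i - y_i| = |-4 - (-5)| + |-7 - (-11)| + |-5 - (-18)| + |1 - 11| + |-9 - 0| = 1 + 4 + 13 + 10 + 9 = 37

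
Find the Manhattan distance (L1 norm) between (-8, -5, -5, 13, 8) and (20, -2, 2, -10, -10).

Σ|x_i - y_i| = |-8 - 20| + |-5 - (-2)| + |-5 - 2| + |13 - (-10)| + |8 - (-10)| = 28 + 3 + 7 + 23 + 18 = 79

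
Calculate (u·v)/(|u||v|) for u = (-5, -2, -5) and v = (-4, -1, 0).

With u = (-5, -2, -5), v = (-4, -1, 0):
u·v = (-5)·(-4) + (-2)·(-1) + (-5)·0 = 20 + 2 + 0 = 22.
|u| = √((-5)² + (-2)² + (-5)²) = √54, |v| = √((-4)² + (-1)² + 0²) = √17, so |u||v| = √(54·17) = √918.
cos θ = (u·v)/(|u||v|) = 22/√918 ≈ 0.7261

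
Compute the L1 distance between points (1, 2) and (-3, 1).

Σ|x_i - y_i| = |1 - (-3)| + |2 - 1| = 4 + 1 = 5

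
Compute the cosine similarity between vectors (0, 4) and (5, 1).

With u = (0, 4), v = (5, 1):
u·v = 0·5 + 4·1 = 0 + 4 = 4.
|u| = √(0² + 4²) = √16, |v| = √(5² + 1²) = √26, so |u||v| = √(16·26) = √416.
cos θ = (u·v)/(|u||v|) = 4/√416 ≈ 0.1961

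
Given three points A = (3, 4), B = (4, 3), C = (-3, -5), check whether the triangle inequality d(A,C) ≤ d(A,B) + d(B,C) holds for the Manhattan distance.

d(A,B) = 1 + 1 = 2, d(B,C) = 7 + 8 = 15, d(A,C) = 6 + 9 = 15.
d(A,C) = 15 ≤ 2 + 15 = 17. Triangle inequality is satisfied.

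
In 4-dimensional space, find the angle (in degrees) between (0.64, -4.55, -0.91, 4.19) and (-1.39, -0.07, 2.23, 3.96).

With u = (0.64, -4.55, -0.91, 4.19), v = (-1.39, -0.07, 2.23, 3.96):
u·v = 0.64·(-1.39) + (-4.55)·(-0.07) + (-0.91)·2.23 + 4.19·3.96 = (-0.8896) + 0.3185 + (-2.0293) + 16.5924 = 13.992.
|u| = √(0.64² + (-4.55)² + (-0.91)² + 4.19²) = √(0.4096 + 20.7025 + 0.8281 + 17.5561) = √39.4963, |v| = √((-1.39)² + (-0.07)² + 2.23² + 3.96²) = √(1.9321 + 0.0049 + 4.9729 + 15.6816) = √22.5915.
cos θ = (u·v)/(|u||v|) = 13.992/(√39.4963·√22.5915) ≈ 0.468413
θ = arccos(0.468413) ≈ 62.07°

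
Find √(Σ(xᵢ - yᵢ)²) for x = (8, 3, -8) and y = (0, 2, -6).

√(Σ(x_i - y_i)²) = √((8 - 0)² + (3 - 2)² + (-8 - (-6))²)
= √(8² + 1² + (-2)²) = √(64 + 1 + 4) = √69 ≈ 8.3066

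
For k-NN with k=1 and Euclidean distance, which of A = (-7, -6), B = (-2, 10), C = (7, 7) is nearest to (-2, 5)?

Distances: d(A) ≈ 12.083, d(B) = 5, d(C) ≈ 9.2195. Nearest: B = (-2, 10) with distance 5.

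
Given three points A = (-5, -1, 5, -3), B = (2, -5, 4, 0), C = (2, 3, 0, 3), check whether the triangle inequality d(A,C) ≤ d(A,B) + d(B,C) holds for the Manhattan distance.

d(A,B) = 7 + 4 + 1 + 3 = 15, d(B,C) = 0 + 8 + 4 + 3 = 15, d(A,C) = 7 + 4 + 5 + 6 = 22.
d(A,C) = 22 ≤ 15 + 15 = 30. Triangle inequality is satisfied.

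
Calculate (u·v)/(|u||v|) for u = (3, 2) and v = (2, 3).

With u = (3, 2), v = (2, 3):
u·v = 3·2 + 2·3 = 6 + 6 = 12.
|u| = √(3² + 2²) = √13, |v| = √(2² + 3²) = √13, so |u||v| = √(13·13) = √169 = 13.
cos θ = (u·v)/(|u||v|) = 12/13 ≈ 0.9231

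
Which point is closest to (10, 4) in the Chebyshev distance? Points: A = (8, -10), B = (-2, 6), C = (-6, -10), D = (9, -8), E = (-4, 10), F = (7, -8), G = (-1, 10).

Distances: d(A) = 14, d(B) = 12, d(C) = 16, d(D) = 12, d(E) = 14, d(F) = 12, d(G) = 11. Nearest: G = (-1, 10) with distance 11.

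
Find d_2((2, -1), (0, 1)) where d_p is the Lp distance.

(Σ|x_i - y_i|^2)^(1/2) = (|2 - 0|^2 + |-1 - 1|^2)^(1/2)
= (2^2 + 2^2)^(1/2) = (4 + 4)^(1/2) = (8)^(1/2) ≈ 2.8284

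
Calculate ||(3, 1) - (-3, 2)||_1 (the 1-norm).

Σ|x_i - y_i| = |3 - (-3)| + |1 - 2| = 6 + 1 = 7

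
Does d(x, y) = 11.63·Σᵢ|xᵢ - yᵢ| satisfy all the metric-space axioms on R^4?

Yes. The L1 (Manhattan) norm induces a metric on R^4, and multiplying a metric by a positive constant 11.63 > 0 preserves all four axioms: non-negativity (11.63·||x-y|| ≥ 0), identity (11.63·||x-y|| = 0 ⟺ ||x-y|| = 0 ⟺ x = y), symmetry (||x-y|| = ||y-x||), and the triangle inequality (11.63·||x-z|| ≤ 11.63·||x-y|| + 11.63·||y-z||). So d is a metric.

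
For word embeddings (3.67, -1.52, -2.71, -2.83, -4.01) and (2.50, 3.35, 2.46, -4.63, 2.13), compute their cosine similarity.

With u = (3.67, -1.52, -2.71, -2.83, -4.01), v = (2.50, 3.35, 2.46, -4.63, 2.13):
u·v = 3.67·2.5 + (-1.52)·3.35 + (-2.71)·2.46 + (-2.83)·(-4.63) + (-4.01)·2.13 = 9.175 + (-5.092) + (-6.6666) + 13.1029 + (-8.5413) = 1.978.
|u| = √(3.67² + (-1.52)² + (-2.71)² + (-2.83)² + (-4.01)²) = √(13.4689 + 2.3104 + 7.3441 + 8.0089 + 16.0801) = √47.2124, |v| = √(2.5² + 3.35² + 2.46² + (-4.63)² + 2.13²) = √(6.25 + 11.2225 + 6.0516 + 21.4369 + 4.5369) = √49.4979.
cos θ = (u·v)/(|u||v|) = 1.978/(√47.2124·√49.4979) ≈ 0.0409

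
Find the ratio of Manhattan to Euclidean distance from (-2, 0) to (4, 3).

L1 = |-2 - 4| + |0 - 3| = 6 + 3 = 9
L2 = √(6² + 3²) = √45 ≈ 6.7082
L1 ≥ L2 always (equality iff movement is along one axis); L1 > L2 here.
Ratio L1/L2 = 9/√45 ≈ 1.3416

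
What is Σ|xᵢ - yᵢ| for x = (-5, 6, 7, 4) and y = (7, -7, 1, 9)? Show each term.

Σ|x_i - y_i| = |-5 - 7| + |6 - (-7)| + |7 - 1| + |4 - 9| = 12 + 13 + 6 + 5 = 36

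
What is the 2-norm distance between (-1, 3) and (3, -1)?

(Σ|x_i - y_i|^2)^(1/2) = (|-1 - 3|^2 + |3 - (-1)|^2)^(1/2)
= (4^2 + 4^2)^(1/2) = (16 + 16)^(1/2) = (32)^(1/2) ≈ 5.6569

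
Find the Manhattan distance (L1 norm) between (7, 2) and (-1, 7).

Σ|x_i - y_i| = |7 - (-1)| + |2 - 7| = 8 + 5 = 13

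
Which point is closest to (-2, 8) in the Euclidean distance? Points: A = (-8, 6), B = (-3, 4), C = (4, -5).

Distances: d(A) ≈ 6.3246, d(B) ≈ 4.1231, d(C) ≈ 14.3178. Nearest: B = (-3, 4) with distance 4.1231.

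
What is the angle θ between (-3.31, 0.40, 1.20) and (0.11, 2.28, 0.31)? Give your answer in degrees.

With u = (-3.31, 0.40, 1.20), v = (0.11, 2.28, 0.31):
u·v = (-3.31)·0.11 + 0.4·2.28 + 1.2·0.31 = (-0.3641) + 0.912 + 0.372 = 0.9199.
|u| = √((-3.31)² + 0.4² + 1.2²) = √(10.9561 + 0.16 + 1.44) = √12.5561, |v| = √(0.11² + 2.28² + 0.31²) = √(0.0121 + 5.1984 + 0.0961) = √5.3066.
cos θ = (u·v)/(|u||v|) = 0.9199/(√12.5561·√5.3066) ≈ 0.112695
θ = arccos(0.112695) ≈ 83.53°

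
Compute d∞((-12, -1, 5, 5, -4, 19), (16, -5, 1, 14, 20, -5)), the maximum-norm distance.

max(|x_i - y_i|) = max(|-12 - 16|, |-1 - (-5)|, |5 - 1|, |5 - 14|, |-4 - 20|, |19 - (-5)|) = max(28, 4, 4, 9, 24, 24) = 28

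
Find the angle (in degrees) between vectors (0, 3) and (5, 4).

With u = (0, 3), v = (5, 4):
u·v = 0·5 + 3·4 = 0 + 12 = 12.
|u| = √(0² + 3²) = √9, |v| = √(5² + 4²) = √41, so |u||v| = √(9·41) = √369.
cos θ = (u·v)/(|u||v|) = 12/√369 ≈ 0.624695
θ = arccos(0.624695) ≈ 51.34°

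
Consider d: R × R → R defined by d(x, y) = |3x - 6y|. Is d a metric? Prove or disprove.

No. d fails symmetry: d(7, 3) = |3·7 - 6·3| = |3| = 3, but d(3, 7) = |3·3 - 6·7| = |-33| = 33. Since 3 ≠ 33, d(x,y) ≠ d(y,x) in general.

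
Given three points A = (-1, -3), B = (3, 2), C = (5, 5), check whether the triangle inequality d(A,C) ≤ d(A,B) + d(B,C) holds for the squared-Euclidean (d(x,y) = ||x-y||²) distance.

d(A,B) = 4² + 5² = 41, d(B,C) = 2² + 3² = 13, d(A,C) = 6² + 8² = 100.
d(A,C) = 100 > 41 + 13 = 54. Triangle inequality is VIOLATED. (Squared-Euclidean is not a metric — this is a counterexample.)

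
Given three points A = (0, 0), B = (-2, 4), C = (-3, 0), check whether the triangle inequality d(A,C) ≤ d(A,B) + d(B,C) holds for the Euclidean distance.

d(A,B) = √(2² + 4²) = √20 ≈ 4.4721, d(B,C) = √(1² + 4²) = √17 ≈ 4.1231, d(A,C) = √(3² + 0²) = √9 = 3.
d(A,C) = 3 ≤ 4.4721 + 4.1231 = 8.5952. Triangle inequality is satisfied.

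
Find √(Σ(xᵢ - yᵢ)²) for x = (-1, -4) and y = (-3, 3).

√(Σ(x_i - y_i)²) = √((-1 - (-3))² + (-4 - 3)²)
= √(2² + (-7)²) = √(4 + 49) = √53 ≈ 7.2801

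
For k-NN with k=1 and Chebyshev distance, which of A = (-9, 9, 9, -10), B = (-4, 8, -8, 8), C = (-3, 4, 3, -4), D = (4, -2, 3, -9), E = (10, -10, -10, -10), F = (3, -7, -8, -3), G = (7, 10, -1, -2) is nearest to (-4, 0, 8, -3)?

Distances: d(A) = 9, d(B) = 16, d(C) = 5, d(D) = 8, d(E) = 18, d(F) = 16, d(G) = 11. Nearest: C = (-3, 4, 3, -4) with distance 5.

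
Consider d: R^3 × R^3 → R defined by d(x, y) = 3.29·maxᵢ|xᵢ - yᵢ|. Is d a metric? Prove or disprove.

Yes. The L∞ (Chebyshev) norm induces a metric on R^3, and multiplying a metric by a positive constant 3.29 > 0 preserves all four axioms: non-negativity (3.29·||x-y|| ≥ 0), identity (3.29·||x-y|| = 0 ⟺ ||x-y|| = 0 ⟺ x = y), symmetry (||x-y|| = ||y-x||), and the triangle inequality (3.29·||x-z|| ≤ 3.29·||x-y|| + 3.29·||y-z||). So d is a metric.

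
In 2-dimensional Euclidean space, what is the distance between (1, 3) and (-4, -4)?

√(Σ(x_i - y_i)²) = √((1 - (-4))² + (3 - (-4))²)
= √(5² + 7²) = √(25 + 49) = √74 ≈ 8.6023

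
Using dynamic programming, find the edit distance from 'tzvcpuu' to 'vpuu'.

Let D[i][j] be the edit distance between the first i characters of 'tzvcpuu' and the first j characters of 'vpuu', with D[i][0] = i, D[0][j] = j, and D[i][j] = D[i-1][j-1] if the characters match, else 1 + min(D[i-1][j], D[i][j-1], D[i-1][j-1]). Filling the table (rows: prefixes of 'tzvcpuu', columns: prefixes of 'vpuu'):
     ε  v  p  u  u
  ε  0  1  2  3  4
  t  1  1  2  3  4
  z  2  2  2  3  4
  v  3  2  3  3  4
  c  4  3  3  4  4
  p  5  4  3  4  5
  u  6  5  4  3  4
  u  7  6  5  4  3
The bottom-right entry gives D[7][4] = 3, so no sequence of fewer than 3 edits works. Backtracking through the table gives one optimal edit sequence (3 edits):
  tzvcpuu → zvcpuu (del t @1)
  zvcpuu → vcpuu (del z @1)
  vcpuu → vpuu (del c @2)
Edit distance = 3.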